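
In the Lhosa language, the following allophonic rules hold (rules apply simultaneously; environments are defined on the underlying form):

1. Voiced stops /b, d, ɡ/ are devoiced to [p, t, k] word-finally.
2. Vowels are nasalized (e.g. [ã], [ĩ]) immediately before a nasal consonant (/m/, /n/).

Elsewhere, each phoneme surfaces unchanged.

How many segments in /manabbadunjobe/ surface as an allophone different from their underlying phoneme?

Segments that undergo a rule: /a/ → [ã] (rule 2); /u/ → [ũ] (rule 2).
All other segments surface unchanged.

2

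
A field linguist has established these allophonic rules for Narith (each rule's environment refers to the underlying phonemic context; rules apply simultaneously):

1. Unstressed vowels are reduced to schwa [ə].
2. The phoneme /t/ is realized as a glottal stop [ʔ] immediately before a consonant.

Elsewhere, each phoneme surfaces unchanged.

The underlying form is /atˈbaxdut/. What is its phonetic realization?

[əʔˈbaxdət]

Rule 1 applies to /a/ (word-initial: in an unstressed syllable) → [ə].
/t/ (between /a/ and /b/) occurs immediately before a consonant → [ʔ] by rule 2.
/a/ (between /b/ and /x/): rule 1 targets it, but not in an unstressed syllable → unchanged [a].
/u/ meets the environment for rule 1 (in an unstressed syllable) → [ə].
/t/ — word-final; rule 2 does not apply here → [t].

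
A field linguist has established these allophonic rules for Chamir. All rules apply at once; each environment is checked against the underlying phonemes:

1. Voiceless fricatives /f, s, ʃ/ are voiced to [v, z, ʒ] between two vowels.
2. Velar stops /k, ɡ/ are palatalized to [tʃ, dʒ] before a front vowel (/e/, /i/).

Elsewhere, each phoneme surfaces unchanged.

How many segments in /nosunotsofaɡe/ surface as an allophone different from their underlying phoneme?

Segments that undergo a rule: /s/ → [z] (rule 1); /f/ → [v] (rule 1); /ɡ/ → [dʒ] (rule 2).
All other segments surface unchanged.

3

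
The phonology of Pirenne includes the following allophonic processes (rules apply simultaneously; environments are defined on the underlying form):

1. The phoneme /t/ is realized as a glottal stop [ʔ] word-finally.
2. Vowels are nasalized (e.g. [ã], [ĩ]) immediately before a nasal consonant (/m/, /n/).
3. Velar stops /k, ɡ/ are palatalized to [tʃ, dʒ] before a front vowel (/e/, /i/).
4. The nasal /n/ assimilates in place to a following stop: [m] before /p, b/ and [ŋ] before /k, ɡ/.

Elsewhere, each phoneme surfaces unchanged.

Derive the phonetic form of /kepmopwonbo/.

/k/ (word-initial) occurs before a front vowel → [tʃ] by rule 3.
/e/ (between /k/ and /p/) fails the environment for rule 2, so it stays [e].
/o/ — between /m/ and /p/; rule 2 does not apply here → [o].
/o/ — between /w/ and /n/, before a nasal consonant — surfaces as [õ] (rule 2).
/n/ (between /o/ and /b/): before a labial or velar stop, so rule 4 applies → [m].
/o/ (word-final) fails the environment for rule 2, so it stays [o].

[tʃepmopwõmbo]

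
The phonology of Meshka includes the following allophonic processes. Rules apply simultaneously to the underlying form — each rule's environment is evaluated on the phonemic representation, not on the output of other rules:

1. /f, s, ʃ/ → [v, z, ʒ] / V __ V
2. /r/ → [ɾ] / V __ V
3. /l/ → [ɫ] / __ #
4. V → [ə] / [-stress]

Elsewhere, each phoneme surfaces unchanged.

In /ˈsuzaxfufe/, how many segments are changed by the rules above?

4

Segments that undergo a rule: /a/ → [ə] (rule 4); /u/ → [ə] (rule 4); /f/ → [v] (rule 1); /e/ → [ə] (rule 4).
All other segments surface unchanged.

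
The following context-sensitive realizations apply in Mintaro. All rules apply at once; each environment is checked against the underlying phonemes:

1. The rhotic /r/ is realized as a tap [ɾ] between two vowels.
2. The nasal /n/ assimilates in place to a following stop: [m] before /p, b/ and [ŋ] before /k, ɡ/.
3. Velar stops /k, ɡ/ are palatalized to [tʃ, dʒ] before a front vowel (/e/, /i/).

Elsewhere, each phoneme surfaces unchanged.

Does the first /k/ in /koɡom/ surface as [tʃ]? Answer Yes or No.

No

/k/ (word-initial): rule 3 targets it, but not before a front vowel → unchanged [k].
The actual realization is [k], not [tʃ].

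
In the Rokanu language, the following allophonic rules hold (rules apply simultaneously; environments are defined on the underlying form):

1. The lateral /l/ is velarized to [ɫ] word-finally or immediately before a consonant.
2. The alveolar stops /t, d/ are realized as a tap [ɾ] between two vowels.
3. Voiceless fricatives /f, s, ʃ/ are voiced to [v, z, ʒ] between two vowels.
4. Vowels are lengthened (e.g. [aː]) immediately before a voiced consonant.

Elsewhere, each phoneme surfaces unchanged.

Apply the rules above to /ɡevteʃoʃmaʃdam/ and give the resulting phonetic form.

/ɡ/ stays [ɡ].
/e/ (between /ɡ/ and /v/): before a voiced consonant, so rule 4 applies → [eː].
/v/ — not in any rule's target class → [v].
/t/ (between /v/ and /e/) fails the environment for rule 2, so it stays [t].
/e/ (between /t/ and /ʃ/) is in the target of rule 4 but the environment (before a voiced consonant) is not met → [e].
/ʃ/ (between /e/ and /o/) occurs between two vowels → [ʒ] by rule 3.
/o/ (between /ʃ/ and /ʃ/) is in the target of rule 4 but the environment (before a voiced consonant) is not met → [o].
/ʃ/ (between /o/ and /m/) is in the target of rule 3 but the environment (between two vowels) is not met → [ʃ].
/m/ (between /ʃ/ and /a/) is unaffected → [m].
/a/ — between /m/ and /ʃ/; rule 4 does not apply here → [a].
/ʃ/ — between /a/ and /d/; rule 3 does not apply here → [ʃ].
/d/ (between /ʃ/ and /a/): rule 2 targets it, but not between two vowels → unchanged [d].
/a/ (between /d/ and /m/): before a voiced consonant, so rule 4 applies → [aː].
/m/ — not in any rule's target class → [m].

[ɡeːvteʒoʃmaʃdaːm]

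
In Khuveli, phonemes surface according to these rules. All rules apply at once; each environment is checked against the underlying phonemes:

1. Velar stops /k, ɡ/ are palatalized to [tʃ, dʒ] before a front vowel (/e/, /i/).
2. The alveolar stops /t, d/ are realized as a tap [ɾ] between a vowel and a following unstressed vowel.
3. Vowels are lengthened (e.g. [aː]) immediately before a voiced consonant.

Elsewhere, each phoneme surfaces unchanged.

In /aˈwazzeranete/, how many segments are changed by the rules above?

5

Segments that undergo a rule: /a/ → [aː] (rule 3); /a/ → [aː] (rule 3); /e/ → [eː] (rule 3); /a/ → [aː] (rule 3); /t/ → [ɾ] (rule 2).
All other segments surface unchanged.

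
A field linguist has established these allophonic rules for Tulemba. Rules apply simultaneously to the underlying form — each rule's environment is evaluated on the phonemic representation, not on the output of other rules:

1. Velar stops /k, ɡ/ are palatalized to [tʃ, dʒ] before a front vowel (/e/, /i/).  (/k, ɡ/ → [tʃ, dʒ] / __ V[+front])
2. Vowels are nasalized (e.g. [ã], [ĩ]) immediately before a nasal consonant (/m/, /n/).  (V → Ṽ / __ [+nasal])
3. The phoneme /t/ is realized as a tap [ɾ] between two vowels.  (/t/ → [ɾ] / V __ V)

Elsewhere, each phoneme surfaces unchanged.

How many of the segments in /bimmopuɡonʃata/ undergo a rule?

3

Segments that undergo a rule: /i/ → [ĩ] (rule 2); /o/ → [õ] (rule 2); /t/ → [ɾ] (rule 3).
All other segments surface unchanged.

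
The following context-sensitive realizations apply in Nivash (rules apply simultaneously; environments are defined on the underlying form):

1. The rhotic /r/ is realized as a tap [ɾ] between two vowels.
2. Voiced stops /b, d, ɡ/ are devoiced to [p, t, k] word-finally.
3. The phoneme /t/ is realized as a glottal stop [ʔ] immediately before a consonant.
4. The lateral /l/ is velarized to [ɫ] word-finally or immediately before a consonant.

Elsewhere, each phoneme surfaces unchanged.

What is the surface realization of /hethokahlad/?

/h/ (word-initial) is unaffected → [h].
/e/ (between /h/ and /t/) is unaffected → [e].
/t/ (between /e/ and /h/): immediately before a consonant, so rule 3 applies → [ʔ].
/h/ (between /t/ and /o/) is unaffected → [h].
/o/ — not in any rule's target class → [o].
/k/ (between /o/ and /a/): no rule targets it → [k].
/a/ — not in any rule's target class → [a].
/h/ — not in any rule's target class → [h].
/l/ (between /h/ and /a/) is in the target of rule 4 but the environment (word-finally or immediately before a consonant) is not met → [l].
/a/ (between /l/ and /d/): no rule targets it → [a].
/d/ — word-final, word-finally — surfaces as [t] (rule 2).

[heʔhokahlat]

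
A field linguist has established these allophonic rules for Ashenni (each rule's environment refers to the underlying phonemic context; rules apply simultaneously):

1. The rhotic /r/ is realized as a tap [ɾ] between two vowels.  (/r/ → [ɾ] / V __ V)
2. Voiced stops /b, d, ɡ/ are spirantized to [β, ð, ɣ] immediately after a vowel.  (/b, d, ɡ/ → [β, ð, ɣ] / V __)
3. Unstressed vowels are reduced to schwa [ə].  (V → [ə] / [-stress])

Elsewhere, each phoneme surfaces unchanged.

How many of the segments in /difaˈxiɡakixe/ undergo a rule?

6

Segments that undergo a rule: /i/ → [ə] (rule 3); /a/ → [ə] (rule 3); /ɡ/ → [ɣ] (rule 2); /a/ → [ə] (rule 3); /i/ → [ə] (rule 3); /e/ → [ə] (rule 3).
All other segments surface unchanged.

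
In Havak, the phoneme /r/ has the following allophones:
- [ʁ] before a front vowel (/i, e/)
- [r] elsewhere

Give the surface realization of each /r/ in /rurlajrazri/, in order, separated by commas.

Occurrence 1 (position 1): no conditioning environment matches → elsewhere allophone [r].
Occurrence 2 (position 3): no conditioning environment matches → elsewhere allophone [r].
Occurrence 3 (position 7): no conditioning environment matches → elsewhere allophone [r].
Occurrence 4 (position 10): before a front vowel (/i, e/) → [ʁ].

[r], [r], [r], [ʁ]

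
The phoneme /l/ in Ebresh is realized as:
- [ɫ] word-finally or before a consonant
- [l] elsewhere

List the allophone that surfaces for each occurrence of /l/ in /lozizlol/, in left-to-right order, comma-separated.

[l], [l], [ɫ]

Occurrence 1 (position 1): no conditioning environment matches → elsewhere allophone [l].
Occurrence 2 (position 6): no conditioning environment matches → elsewhere allophone [l].
Occurrence 3 (position 8): word-finally or before a consonant → [ɫ].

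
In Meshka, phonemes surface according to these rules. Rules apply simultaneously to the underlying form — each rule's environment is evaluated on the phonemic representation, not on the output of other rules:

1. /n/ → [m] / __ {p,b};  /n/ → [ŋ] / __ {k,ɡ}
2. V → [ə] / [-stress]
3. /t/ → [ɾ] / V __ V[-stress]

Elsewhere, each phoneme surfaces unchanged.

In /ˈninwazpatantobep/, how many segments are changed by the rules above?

Segments that undergo a rule: /a/ → [ə] (rule 2); /a/ → [ə] (rule 2); /t/ → [ɾ] (rule 3); /a/ → [ə] (rule 2); /o/ → [ə] (rule 2); /e/ → [ə] (rule 2).
All other segments surface unchanged.

6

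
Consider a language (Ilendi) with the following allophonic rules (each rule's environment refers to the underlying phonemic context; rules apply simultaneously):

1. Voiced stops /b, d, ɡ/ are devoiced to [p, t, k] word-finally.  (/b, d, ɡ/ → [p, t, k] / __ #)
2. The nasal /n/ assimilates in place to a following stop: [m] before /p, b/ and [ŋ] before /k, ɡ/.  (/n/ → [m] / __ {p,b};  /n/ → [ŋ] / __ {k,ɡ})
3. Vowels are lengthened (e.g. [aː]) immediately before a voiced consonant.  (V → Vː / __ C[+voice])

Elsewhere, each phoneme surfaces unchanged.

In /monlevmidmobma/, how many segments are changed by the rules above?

4

Segments that undergo a rule: /o/ → [oː] (rule 3); /e/ → [eː] (rule 3); /i/ → [iː] (rule 3); /o/ → [oː] (rule 3).
All other segments surface unchanged.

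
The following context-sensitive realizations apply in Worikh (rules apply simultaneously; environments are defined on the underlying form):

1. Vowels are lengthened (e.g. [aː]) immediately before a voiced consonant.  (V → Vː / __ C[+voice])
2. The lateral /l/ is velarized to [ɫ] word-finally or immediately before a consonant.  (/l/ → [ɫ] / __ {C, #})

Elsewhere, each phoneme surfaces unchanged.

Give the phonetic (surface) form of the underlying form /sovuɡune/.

/s/ (word-initial): no rule targets it → [s].
/o/ meets the environment for rule 1 (before a voiced consonant) → [oː].
/v/ (between /o/ and /u/) is unaffected → [v].
Rule 1 applies to /u/ (between /v/ and /ɡ/: before a voiced consonant) → [uː].
/ɡ/ — not in any rule's target class → [ɡ].
/u/ (between /ɡ/ and /n/) occurs before a voiced consonant → [uː] by rule 1.
/n/ (between /u/ and /e/) is unaffected → [n].
/e/ (word-final): rule 1 targets it, but not before a voiced consonant → unchanged [e].

[soːvuːɡuːne]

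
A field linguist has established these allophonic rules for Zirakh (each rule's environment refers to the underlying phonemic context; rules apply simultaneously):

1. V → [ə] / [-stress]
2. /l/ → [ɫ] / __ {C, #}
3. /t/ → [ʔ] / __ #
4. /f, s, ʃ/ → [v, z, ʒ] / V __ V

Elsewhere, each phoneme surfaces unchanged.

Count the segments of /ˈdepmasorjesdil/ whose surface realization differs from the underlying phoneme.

Segments that undergo a rule: /a/ → [ə] (rule 1); /s/ → [z] (rule 4); /o/ → [ə] (rule 1); /e/ → [ə] (rule 1); /i/ → [ə] (rule 1); /l/ → [ɫ] (rule 2).
All other segments surface unchanged.

6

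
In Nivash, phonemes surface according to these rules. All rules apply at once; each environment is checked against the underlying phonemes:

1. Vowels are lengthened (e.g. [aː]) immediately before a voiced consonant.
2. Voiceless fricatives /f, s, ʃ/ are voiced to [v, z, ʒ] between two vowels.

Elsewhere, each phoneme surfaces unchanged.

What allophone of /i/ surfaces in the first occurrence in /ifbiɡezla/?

/i/ (word-initial) fails the environment for rule 1, so it stays [i].

[i]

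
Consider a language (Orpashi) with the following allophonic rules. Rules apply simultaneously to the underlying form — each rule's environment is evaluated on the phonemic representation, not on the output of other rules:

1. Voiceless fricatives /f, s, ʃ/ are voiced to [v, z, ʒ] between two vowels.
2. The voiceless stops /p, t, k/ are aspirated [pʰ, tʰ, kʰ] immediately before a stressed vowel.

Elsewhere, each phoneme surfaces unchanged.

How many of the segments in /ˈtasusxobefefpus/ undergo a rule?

Segments that undergo a rule: /t/ → [tʰ] (rule 2); /s/ → [z] (rule 1); /f/ → [v] (rule 1).
All other segments surface unchanged.

3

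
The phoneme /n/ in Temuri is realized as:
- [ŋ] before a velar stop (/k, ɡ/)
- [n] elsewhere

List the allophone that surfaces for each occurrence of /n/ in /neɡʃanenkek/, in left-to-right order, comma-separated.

[n], [n], [ŋ]

Occurrence 1 (position 1): no conditioning environment matches → elsewhere allophone [n].
Occurrence 2 (position 6): no conditioning environment matches → elsewhere allophone [n].
Occurrence 3 (position 8): before a velar stop → [ŋ].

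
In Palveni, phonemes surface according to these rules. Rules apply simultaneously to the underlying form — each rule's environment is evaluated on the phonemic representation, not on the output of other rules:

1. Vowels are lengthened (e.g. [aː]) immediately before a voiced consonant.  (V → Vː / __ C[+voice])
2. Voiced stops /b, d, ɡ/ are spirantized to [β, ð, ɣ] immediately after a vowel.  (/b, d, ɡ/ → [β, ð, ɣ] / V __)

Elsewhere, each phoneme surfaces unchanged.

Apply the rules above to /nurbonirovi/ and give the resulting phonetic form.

/n/ — not in any rule's target class → [n].
/u/ (between /n/ and /r/): before a voiced consonant, so rule 1 applies → [uː].
/r/ — not in any rule's target class → [r].
/b/ — between /r/ and /o/; rule 2 does not apply here → [b].
/o/ (between /b/ and /n/) occurs before a voiced consonant → [oː] by rule 1.
/n/ stays [n].
/i/ — between /n/ and /r/, before a voiced consonant — surfaces as [iː] (rule 1).
/r/ stays [r].
/o/ — between /r/ and /v/, before a voiced consonant — surfaces as [oː] (rule 1).
/v/ (between /o/ and /i/) is unaffected → [v].
/i/ (word-final): rule 1 targets it, but not before a voiced consonant → unchanged [i].

[nuːrboːniːroːvi]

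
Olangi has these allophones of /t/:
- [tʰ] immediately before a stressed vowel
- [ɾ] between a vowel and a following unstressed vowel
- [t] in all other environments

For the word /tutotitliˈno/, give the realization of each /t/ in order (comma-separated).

[t], [ɾ], [ɾ], [t]

Occurrence 1 (position 1): no conditioning environment matches → elsewhere allophone [t].
Occurrence 2 (position 3): between a vowel and an unstressed vowel → [ɾ].
Occurrence 3 (position 5): between a vowel and an unstressed vowel → [ɾ].
Occurrence 4 (position 7): no conditioning environment matches → elsewhere allophone [t].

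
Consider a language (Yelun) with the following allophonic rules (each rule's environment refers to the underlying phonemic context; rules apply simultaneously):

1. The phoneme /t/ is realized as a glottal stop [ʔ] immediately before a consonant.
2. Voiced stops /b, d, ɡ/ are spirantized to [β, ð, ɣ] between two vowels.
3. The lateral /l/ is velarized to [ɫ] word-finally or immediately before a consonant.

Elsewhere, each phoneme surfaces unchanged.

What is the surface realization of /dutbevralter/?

/d/ (word-initial) fails the environment for rule 2, so it stays [d].
/u/ — not in any rule's target class → [u].
Rule 1 applies to /t/ (between /u/ and /b/: immediately before a consonant) → [ʔ].
/b/ — between /t/ and /e/; rule 2 does not apply here → [b].
/e/ (between /b/ and /v/) is unaffected → [e].
/v/ (between /e/ and /r/): no rule targets it → [v].
/r/ (between /v/ and /a/) is unaffected → [r].
/a/ (between /r/ and /l/) is unaffected → [a].
/l/ (between /a/ and /t/) occurs word-finally or immediately before a consonant → [ɫ] by rule 3.
/t/ (between /l/ and /e/) fails the environment for rule 1, so it stays [t].
/e/ (between /t/ and /r/) is unaffected → [e].
/r/ stays [r].

[duʔbevraɫter]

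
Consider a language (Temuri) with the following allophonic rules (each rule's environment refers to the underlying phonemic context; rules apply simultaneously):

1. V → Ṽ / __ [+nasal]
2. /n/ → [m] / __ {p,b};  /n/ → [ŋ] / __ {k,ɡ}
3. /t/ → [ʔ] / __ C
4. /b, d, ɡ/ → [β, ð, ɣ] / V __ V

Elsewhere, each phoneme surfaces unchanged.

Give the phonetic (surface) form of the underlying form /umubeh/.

[ũmuβeh]

Rule 1 applies to /u/ (word-initial: before a nasal consonant) → [ũ].
/m/ — not in any rule's target class → [m].
/u/ (between /m/ and /b/): rule 1 targets it, but not before a nasal consonant → unchanged [u].
/b/ (between /u/ and /e/): between two vowels, so rule 4 applies → [β].
/e/ (between /b/ and /h/) is in the target of rule 1 but the environment (before a nasal consonant) is not met → [e].
/h/ (word-final): no rule targets it → [h].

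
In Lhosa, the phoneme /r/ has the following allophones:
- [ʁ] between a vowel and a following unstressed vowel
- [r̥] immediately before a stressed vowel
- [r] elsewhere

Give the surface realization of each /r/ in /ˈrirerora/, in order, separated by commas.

Occurrence 1 (position 1): immediately before a stressed vowel → [r̥].
Occurrence 2 (position 3): between a vowel and a following unstressed vowel → [ʁ].
Occurrence 3 (position 5): between a vowel and a following unstressed vowel → [ʁ].
Occurrence 4 (position 7): between a vowel and a following unstressed vowel → [ʁ].

[r̥], [ʁ], [ʁ], [ʁ]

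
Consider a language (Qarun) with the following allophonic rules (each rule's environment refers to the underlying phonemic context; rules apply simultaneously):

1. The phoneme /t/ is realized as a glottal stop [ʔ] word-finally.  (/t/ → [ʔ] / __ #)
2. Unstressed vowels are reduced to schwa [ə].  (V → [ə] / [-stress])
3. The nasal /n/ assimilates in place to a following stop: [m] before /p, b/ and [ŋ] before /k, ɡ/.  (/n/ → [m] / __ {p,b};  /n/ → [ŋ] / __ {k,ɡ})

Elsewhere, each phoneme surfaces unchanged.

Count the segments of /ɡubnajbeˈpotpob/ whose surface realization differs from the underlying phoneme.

Segments that undergo a rule: /u/ → [ə] (rule 2); /a/ → [ə] (rule 2); /e/ → [ə] (rule 2); /o/ → [ə] (rule 2).
All other segments surface unchanged.

4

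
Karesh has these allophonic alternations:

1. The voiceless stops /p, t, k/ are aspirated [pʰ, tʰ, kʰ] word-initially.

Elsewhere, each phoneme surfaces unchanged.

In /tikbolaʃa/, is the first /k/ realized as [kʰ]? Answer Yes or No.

/k/ (between /i/ and /b/): rule 1 targets it, but not word-initially → unchanged [k].
The actual realization is [k], not [kʰ].

No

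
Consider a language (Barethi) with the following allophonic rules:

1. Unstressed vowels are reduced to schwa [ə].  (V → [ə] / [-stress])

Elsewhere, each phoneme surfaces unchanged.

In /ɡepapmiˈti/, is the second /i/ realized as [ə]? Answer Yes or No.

No

/i/ (word-final) is in the target of rule 1 but the environment (in an unstressed syllable) is not met → [i].
The actual realization is [i], not [ə].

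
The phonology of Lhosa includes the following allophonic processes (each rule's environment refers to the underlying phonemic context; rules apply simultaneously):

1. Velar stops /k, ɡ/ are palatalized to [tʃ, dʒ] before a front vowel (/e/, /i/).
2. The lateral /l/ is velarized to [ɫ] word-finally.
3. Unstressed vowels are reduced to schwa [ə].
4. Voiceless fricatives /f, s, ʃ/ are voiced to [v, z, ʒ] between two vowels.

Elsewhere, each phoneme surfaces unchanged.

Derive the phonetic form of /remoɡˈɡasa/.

/r/ (word-initial) is unaffected → [r].
/e/ (between /r/ and /m/) occurs in an unstressed syllable → [ə] by rule 3.
/m/ — not in any rule's target class → [m].
/o/ meets the environment for rule 3 (in an unstressed syllable) → [ə].
/ɡ/ (between /o/ and /ɡ/): rule 1 targets it, but not before a front vowel → unchanged [ɡ].
/ɡ/ (between /ɡ/ and /a/) is in the target of rule 1 but the environment (before a front vowel) is not met → [ɡ].
/a/ (between /ɡ/ and /s/) fails the environment for rule 3, so it stays [a].
/s/ — between /a/ and /a/, between two vowels — surfaces as [z] (rule 4).
/a/ — word-final, in an unstressed syllable — surfaces as [ə] (rule 3).

[rəməɡˈɡazə]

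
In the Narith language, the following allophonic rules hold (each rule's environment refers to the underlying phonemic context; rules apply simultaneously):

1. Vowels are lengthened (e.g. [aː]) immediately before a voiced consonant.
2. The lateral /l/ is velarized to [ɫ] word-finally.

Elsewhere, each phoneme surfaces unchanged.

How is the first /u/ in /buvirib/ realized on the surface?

/u/ (between /b/ and /v/): before a voiced consonant, so rule 1 applies → [uː].

[uː]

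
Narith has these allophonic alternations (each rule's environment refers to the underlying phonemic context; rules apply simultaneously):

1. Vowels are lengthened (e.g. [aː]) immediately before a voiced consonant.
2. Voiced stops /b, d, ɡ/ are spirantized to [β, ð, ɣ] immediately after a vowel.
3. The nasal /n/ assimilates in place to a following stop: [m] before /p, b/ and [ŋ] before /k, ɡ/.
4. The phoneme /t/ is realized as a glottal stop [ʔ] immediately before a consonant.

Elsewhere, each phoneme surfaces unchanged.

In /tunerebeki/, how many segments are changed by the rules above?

Segments that undergo a rule: /u/ → [uː] (rule 1); /e/ → [eː] (rule 1); /e/ → [eː] (rule 1); /b/ → [β] (rule 2).
All other segments surface unchanged.

4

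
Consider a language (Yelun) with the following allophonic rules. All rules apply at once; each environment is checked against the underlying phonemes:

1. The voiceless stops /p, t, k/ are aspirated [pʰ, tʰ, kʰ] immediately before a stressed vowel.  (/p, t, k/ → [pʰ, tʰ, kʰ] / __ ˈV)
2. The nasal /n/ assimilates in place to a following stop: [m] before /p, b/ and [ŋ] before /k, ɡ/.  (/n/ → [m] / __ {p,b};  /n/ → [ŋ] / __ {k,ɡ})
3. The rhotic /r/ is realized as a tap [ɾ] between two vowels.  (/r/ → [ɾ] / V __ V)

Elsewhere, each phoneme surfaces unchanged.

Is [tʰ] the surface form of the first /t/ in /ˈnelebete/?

/t/ (between /e/ and /e/) fails the environment for rule 1, so it stays [t].
The actual realization is [t], not [tʰ].

No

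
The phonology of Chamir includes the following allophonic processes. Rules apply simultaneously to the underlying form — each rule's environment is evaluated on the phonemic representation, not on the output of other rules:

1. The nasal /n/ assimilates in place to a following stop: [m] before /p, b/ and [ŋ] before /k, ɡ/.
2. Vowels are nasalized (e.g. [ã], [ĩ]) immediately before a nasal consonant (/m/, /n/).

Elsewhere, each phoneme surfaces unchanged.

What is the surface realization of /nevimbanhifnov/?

[nevĩmbãnhifnov]

/n/ (word-initial): rule 1 targets it, but not before a labial or velar stop → unchanged [n].
/e/ (between /n/ and /v/) fails the environment for rule 2, so it stays [e].
/v/ (between /e/ and /i/): no rule targets it → [v].
Rule 2 applies to /i/ (between /v/ and /m/: before a nasal consonant) → [ĩ].
/m/ — not in any rule's target class → [m].
/b/ — not in any rule's target class → [b].
/a/ meets the environment for rule 2 (before a nasal consonant) → [ã].
/n/ (between /a/ and /h/) is in the target of rule 1 but the environment (before a labial or velar stop) is not met → [n].
/h/ — not in any rule's target class → [h].
/i/ (between /h/ and /f/) fails the environment for rule 2, so it stays [i].
/f/ (between /i/ and /n/): no rule targets it → [f].
/n/ (between /f/ and /o/) fails the environment for rule 1, so it stays [n].
/o/ — between /n/ and /v/; rule 2 does not apply here → [o].
/v/ (word-final) is unaffected → [v].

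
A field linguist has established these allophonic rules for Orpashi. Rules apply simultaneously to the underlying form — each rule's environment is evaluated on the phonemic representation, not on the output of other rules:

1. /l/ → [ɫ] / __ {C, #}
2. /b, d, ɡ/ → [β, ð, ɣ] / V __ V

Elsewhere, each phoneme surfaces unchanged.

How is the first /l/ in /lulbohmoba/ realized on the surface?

[l]

/l/ (word-initial) fails the environment for rule 1, so it stays [l].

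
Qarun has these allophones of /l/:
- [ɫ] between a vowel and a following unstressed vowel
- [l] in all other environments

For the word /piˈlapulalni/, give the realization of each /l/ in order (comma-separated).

Occurrence 1 (position 3): no conditioning environment matches → elsewhere allophone [l].
Occurrence 2 (position 7): between a vowel and a following unstressed vowel → [ɫ].
Occurrence 3 (position 9): no conditioning environment matches → elsewhere allophone [l].

[l], [ɫ], [l]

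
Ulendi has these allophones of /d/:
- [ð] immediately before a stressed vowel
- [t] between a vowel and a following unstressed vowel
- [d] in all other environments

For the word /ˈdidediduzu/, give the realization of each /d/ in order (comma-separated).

[ð], [t], [t], [t]

Occurrence 1 (position 1): immediately before a stressed vowel → [ð].
Occurrence 2 (position 3): between a vowel and a following unstressed vowel → [t].
Occurrence 3 (position 5): between a vowel and a following unstressed vowel → [t].
Occurrence 4 (position 7): between a vowel and a following unstressed vowel → [t].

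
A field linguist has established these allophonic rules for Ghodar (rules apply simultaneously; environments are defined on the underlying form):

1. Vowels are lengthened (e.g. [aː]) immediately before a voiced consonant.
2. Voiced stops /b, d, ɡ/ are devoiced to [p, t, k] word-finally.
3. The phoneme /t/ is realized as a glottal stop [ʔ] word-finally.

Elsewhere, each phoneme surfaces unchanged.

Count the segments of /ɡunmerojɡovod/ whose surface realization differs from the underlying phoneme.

Segments that undergo a rule: /u/ → [uː] (rule 1); /e/ → [eː] (rule 1); /o/ → [oː] (rule 1); /o/ → [oː] (rule 1); /o/ → [oː] (rule 1); /d/ → [t] (rule 2).
All other segments surface unchanged.

6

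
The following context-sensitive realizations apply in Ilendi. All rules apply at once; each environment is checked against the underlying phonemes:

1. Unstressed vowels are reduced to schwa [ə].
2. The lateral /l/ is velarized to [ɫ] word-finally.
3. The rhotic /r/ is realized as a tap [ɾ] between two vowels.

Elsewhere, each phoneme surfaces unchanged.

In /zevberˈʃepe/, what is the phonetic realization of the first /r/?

[r]

/r/ (between /e/ and /ʃ/) is in the target of rule 3 but the environment (between two vowels) is not met → [r].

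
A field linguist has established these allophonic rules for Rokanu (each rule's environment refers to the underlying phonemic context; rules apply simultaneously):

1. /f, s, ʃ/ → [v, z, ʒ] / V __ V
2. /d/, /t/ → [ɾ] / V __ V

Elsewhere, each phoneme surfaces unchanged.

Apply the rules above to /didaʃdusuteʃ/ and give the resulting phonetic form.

/d/ (word-initial) fails the environment for rule 2, so it stays [d].
/i/ stays [i].
/d/ — between /i/ and /a/, between two vowels — surfaces as [ɾ] (rule 2).
/a/ — not in any rule's target class → [a].
/ʃ/ — between /a/ and /d/; rule 1 does not apply here → [ʃ].
/d/ — between /ʃ/ and /u/; rule 2 does not apply here → [d].
/u/ — not in any rule's target class → [u].
/s/ (between /u/ and /u/): between two vowels, so rule 1 applies → [z].
/u/ (between /s/ and /t/) is unaffected → [u].
/t/ (between /u/ and /e/): between two vowels, so rule 2 applies → [ɾ].
/e/ stays [e].
/ʃ/ — word-final; rule 1 does not apply here → [ʃ].

[diɾaʃduzuɾeʃ]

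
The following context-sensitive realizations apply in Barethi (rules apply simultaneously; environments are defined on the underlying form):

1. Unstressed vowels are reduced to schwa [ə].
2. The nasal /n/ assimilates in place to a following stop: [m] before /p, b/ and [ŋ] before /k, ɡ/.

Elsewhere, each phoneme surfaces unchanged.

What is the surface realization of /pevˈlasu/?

[pəvˈlasə]

/e/ (between /p/ and /v/) occurs in an unstressed syllable → [ə] by rule 1.
/a/ — between /l/ and /s/; rule 1 does not apply here → [a].
/u/ — word-final, in an unstressed syllable — surfaces as [ə] (rule 1).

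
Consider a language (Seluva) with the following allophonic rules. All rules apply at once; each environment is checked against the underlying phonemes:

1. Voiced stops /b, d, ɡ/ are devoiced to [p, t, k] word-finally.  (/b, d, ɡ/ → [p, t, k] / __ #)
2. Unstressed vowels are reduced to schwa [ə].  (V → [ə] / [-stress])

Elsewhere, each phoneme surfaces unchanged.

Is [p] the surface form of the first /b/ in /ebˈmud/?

/b/ — between /e/ and /m/; rule 1 does not apply here → [b].
The actual realization is [b], not [p].

No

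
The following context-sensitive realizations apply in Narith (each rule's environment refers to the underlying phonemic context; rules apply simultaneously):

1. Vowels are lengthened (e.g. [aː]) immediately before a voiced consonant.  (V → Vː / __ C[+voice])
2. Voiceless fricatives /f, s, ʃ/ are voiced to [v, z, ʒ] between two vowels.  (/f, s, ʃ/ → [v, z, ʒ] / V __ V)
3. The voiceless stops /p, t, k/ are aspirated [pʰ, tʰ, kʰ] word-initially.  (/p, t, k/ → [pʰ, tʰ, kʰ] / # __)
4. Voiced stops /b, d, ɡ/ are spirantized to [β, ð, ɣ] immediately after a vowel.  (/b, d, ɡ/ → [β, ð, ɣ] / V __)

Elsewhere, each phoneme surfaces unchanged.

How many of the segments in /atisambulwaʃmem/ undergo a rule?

4

Segments that undergo a rule: /s/ → [z] (rule 2); /a/ → [aː] (rule 1); /u/ → [uː] (rule 1); /e/ → [eː] (rule 1).
All other segments surface unchanged.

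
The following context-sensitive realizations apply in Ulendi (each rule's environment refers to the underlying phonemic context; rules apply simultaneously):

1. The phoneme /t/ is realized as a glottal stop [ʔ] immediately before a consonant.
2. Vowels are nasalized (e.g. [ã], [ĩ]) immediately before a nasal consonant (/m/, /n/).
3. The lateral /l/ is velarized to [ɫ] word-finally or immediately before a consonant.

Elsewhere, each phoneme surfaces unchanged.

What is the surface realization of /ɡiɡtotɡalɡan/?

[ɡiɡtoʔɡaɫɡãn]

/ɡ/ (word-initial): no rule targets it → [ɡ].
/i/ (between /ɡ/ and /ɡ/) is in the target of rule 2 but the environment (before a nasal consonant) is not met → [i].
/ɡ/ (between /i/ and /t/): no rule targets it → [ɡ].
/t/ (between /ɡ/ and /o/) is in the target of rule 1 but the environment (immediately before a consonant) is not met → [t].
/o/ (between /t/ and /t/) fails the environment for rule 2, so it stays [o].
/t/ (between /o/ and /ɡ/): immediately before a consonant, so rule 1 applies → [ʔ].
/ɡ/ stays [ɡ].
/a/ — between /ɡ/ and /l/; rule 2 does not apply here → [a].
/l/ — between /a/ and /ɡ/, word-finally or immediately before a consonant — surfaces as [ɫ] (rule 3).
/ɡ/ (between /l/ and /a/): no rule targets it → [ɡ].
/a/ meets the environment for rule 2 (before a nasal consonant) → [ã].
/n/ (word-final): no rule targets it → [n].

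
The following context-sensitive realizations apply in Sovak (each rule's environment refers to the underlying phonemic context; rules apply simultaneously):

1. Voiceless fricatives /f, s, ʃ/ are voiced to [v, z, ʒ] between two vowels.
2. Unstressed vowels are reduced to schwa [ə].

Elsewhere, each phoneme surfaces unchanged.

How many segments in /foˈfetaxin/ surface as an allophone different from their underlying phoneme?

4

Segments that undergo a rule: /o/ → [ə] (rule 2); /f/ → [v] (rule 1); /a/ → [ə] (rule 2); /i/ → [ə] (rule 2).
All other segments surface unchanged.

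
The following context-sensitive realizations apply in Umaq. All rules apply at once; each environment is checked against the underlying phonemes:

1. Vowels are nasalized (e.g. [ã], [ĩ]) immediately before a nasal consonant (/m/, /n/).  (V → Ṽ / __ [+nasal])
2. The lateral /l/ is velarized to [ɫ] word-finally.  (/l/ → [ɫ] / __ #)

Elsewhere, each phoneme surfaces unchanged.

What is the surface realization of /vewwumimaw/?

/v/ — not in any rule's target class → [v].
/e/ — between /v/ and /w/; rule 1 does not apply here → [e].
/w/ (between /e/ and /w/): no rule targets it → [w].
/w/ stays [w].
/u/ — between /w/ and /m/, before a nasal consonant — surfaces as [ũ] (rule 1).
/m/ (between /u/ and /i/): no rule targets it → [m].
/i/ — between /m/ and /m/, before a nasal consonant — surfaces as [ĩ] (rule 1).
/m/ (between /i/ and /a/) is unaffected → [m].
/a/ (between /m/ and /w/) is in the target of rule 1 but the environment (before a nasal consonant) is not met → [a].
/w/ — not in any rule's target class → [w].

[vewwũmĩmaw]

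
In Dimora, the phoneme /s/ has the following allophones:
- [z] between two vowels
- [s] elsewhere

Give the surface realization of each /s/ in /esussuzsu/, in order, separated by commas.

Occurrence 1 (position 2): between two vowels → [z].
Occurrence 2 (position 4): no conditioning environment matches → elsewhere allophone [s].
Occurrence 3 (position 5): no conditioning environment matches → elsewhere allophone [s].
Occurrence 4 (position 8): no conditioning environment matches → elsewhere allophone [s].

[z], [s], [s], [s]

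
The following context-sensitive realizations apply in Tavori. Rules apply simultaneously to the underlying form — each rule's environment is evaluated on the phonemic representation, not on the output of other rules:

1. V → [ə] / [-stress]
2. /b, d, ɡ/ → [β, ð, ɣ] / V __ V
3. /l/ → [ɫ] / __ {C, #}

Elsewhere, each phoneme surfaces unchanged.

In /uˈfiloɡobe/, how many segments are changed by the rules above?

Segments that undergo a rule: /u/ → [ə] (rule 1); /o/ → [ə] (rule 1); /ɡ/ → [ɣ] (rule 2); /o/ → [ə] (rule 1); /b/ → [β] (rule 2); /e/ → [ə] (rule 1).
All other segments surface unchanged.

6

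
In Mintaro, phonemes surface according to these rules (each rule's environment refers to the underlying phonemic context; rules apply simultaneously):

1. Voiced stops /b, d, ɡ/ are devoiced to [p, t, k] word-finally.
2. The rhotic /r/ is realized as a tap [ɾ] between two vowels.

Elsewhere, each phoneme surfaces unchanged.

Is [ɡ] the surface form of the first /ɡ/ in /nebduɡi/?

/ɡ/ (between /u/ and /i/) fails the environment for rule 1, so it stays [ɡ].
The actual realization is [ɡ], which matches [ɡ].

Yes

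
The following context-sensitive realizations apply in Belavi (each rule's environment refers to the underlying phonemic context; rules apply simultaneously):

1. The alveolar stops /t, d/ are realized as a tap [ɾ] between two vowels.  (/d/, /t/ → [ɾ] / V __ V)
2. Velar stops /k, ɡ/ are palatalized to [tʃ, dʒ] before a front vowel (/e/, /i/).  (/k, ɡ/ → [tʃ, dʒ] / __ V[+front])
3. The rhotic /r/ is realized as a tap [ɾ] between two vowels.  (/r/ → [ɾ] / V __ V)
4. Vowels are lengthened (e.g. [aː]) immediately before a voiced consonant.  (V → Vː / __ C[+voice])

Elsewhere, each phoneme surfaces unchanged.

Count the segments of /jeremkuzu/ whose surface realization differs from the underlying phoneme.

Segments that undergo a rule: /e/ → [eː] (rule 4); /r/ → [ɾ] (rule 3); /e/ → [eː] (rule 4); /u/ → [uː] (rule 4).
All other segments surface unchanged.

4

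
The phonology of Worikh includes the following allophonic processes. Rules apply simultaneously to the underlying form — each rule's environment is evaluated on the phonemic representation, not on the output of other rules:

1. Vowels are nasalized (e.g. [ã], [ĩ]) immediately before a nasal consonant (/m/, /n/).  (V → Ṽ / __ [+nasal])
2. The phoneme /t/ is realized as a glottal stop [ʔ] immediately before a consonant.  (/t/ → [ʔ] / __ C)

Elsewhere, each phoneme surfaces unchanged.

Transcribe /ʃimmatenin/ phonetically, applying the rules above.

[ʃĩmmatẽnĩn]

/ʃ/ (word-initial) is unaffected → [ʃ].
/i/ (between /ʃ/ and /m/) occurs before a nasal consonant → [ĩ] by rule 1.
/m/ stays [m].
/m/ (between /m/ and /a/): no rule targets it → [m].
/a/ — between /m/ and /t/; rule 1 does not apply here → [a].
/t/ (between /a/ and /e/): rule 2 targets it, but not immediately before a consonant → unchanged [t].
/e/ (between /t/ and /n/): before a nasal consonant, so rule 1 applies → [ẽ].
/n/ stays [n].
Rule 1 applies to /i/ (between /n/ and /n/: before a nasal consonant) → [ĩ].
/n/ (word-final): no rule targets it → [n].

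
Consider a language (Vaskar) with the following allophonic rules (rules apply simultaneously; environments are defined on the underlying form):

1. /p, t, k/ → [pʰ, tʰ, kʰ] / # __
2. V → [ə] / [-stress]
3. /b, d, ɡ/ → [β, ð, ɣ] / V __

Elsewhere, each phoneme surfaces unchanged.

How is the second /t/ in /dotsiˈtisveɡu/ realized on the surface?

[t]

/t/ (between /i/ and /i/) is in the target of rule 1 but the environment (word-initially) is not met → [t].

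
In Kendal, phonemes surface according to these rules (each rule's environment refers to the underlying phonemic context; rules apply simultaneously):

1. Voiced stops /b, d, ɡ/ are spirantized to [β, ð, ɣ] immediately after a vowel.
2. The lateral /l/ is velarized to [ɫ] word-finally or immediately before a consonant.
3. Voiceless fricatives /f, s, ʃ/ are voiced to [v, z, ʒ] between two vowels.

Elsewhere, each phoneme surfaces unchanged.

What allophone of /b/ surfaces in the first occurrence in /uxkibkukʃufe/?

[β]

/b/ (between /i/ and /k/) occurs immediately after a vowel → [β] by rule 1.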